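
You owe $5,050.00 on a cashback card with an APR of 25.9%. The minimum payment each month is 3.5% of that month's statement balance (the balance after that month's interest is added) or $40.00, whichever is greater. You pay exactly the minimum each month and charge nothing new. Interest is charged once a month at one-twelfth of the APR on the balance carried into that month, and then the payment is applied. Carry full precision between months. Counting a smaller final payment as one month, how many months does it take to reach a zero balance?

149 months

Monthly rate r = 25.9%/12 = 2.15833% = 0.0215833.
While 3.5% of the post-interest balance exceeds $40.00, each month B ← (B·(1+r))·(1 − 0.035), i.e. B shrinks by the factor (1+r)·0.965 = 0.98583.
This holds for months 1–106. Entering month 107 the balance is $1,112.27; 3.5% of the post-interest balance is now below $40.00, so the flat $40.00 minimum applies from here.
From month 107 a fixed $40.00 at rate r clears $1,112.27 in 43 more payments. Total: 106 + 43 = 149 months.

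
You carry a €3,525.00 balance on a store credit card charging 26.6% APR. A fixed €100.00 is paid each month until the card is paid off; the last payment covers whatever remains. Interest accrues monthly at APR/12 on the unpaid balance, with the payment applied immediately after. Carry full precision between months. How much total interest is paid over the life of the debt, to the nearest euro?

€3,410

Monthly rate r = 26.6%/12 = 2.21667% = 0.0221667.
Payoff takes n = ⌈−ln(1 − rB₀/P)/ln(1+r)⌉ = ⌈69.347⌉ = 70 payments; the last is €34.93.
Total paid = 69·€100.00 + €34.93 = €6,934.93.
Total interest = total paid − principal = €6,934.93 − €3,525.00 = €3,409.93.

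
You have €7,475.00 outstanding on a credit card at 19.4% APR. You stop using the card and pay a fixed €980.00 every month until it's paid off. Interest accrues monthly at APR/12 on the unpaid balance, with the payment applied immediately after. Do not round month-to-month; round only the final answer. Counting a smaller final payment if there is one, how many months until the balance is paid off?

Monthly rate r = 19.4%/12 = 1.61667% = 0.0161667.
Recurrence: B ← B·(1+r) − €980.00.
Month 1: interest €120.85; balance after payment €6,615.85.
Month 2: interest €106.96; balance after payment €5,742.80.
Closed form: n = −ln(1 − rB₀/P)/ln(1+r) = −ln(0.87669)/ln(1.01617) ≈ 8.206, so the balance reaches zero during payment 9.

9 months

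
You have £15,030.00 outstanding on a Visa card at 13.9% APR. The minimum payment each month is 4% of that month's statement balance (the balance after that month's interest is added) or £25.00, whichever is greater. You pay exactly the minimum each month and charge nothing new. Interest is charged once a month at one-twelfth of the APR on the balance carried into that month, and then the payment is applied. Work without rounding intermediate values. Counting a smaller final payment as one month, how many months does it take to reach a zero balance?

Monthly rate r = 13.9%/12 = 1.15833% = 0.0115833.
While 4% of the post-interest balance exceeds £25.00, each month B ← (B·(1+r))·(1 − 0.04), i.e. B shrinks by the factor (1+r)·0.96 = 0.97112.
This holds for months 1–109. Entering month 110 the balance is £616.18; 4% of the post-interest balance is now below £25.00, so the flat £25.00 minimum applies from here.
From month 110 a fixed £25.00 at rate r clears £616.18 in 30 more payments. Total: 109 + 30 = 139 months.

139 months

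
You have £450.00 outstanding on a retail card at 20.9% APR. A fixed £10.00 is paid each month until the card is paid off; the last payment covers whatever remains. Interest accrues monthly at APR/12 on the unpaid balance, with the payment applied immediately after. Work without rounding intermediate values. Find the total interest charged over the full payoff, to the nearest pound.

Monthly rate r = 20.9%/12 = 1.74167% = 0.0174167.
Payoff takes n = ⌈−ln(1 − rB₀/P)/ln(1+r)⌉ = ⌈88.686⌉ = 89 payments; the last is £6.88.
Total paid = 88·£10.00 + £6.88 = £886.88.
Total interest = total paid − principal = £886.88 − £450.00 = £436.88.

£437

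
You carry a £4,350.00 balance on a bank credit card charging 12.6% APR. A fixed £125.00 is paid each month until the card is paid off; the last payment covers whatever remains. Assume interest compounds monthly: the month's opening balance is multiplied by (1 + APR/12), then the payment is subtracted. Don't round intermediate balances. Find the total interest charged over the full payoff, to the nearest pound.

£1,092

Monthly rate r = 12.6%/12 = 1.05% = 0.0105.
Payoff takes n = ⌈−ln(1 − rB₀/P)/ln(1+r)⌉ = ⌈43.537⌉ = 44 payments; the last is £67.35.
Total paid = 43·£125.00 + £67.35 = £5,442.35.
Total interest = total paid − principal = £5,442.35 − £4,350.00 = £1,092.35.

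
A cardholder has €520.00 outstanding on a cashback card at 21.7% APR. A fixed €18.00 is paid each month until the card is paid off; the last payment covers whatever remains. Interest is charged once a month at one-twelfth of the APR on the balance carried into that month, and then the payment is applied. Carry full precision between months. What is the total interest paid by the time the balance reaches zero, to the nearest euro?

Monthly rate r = 21.7%/12 = 1.80833% = 0.0180833.
Payoff takes n = ⌈−ln(1 − rB₀/P)/ln(1+r)⌉ = ⌈41.235⌉ = 42 payments; the last is €4.25.
Total paid = 41·€18.00 + €4.25 = €742.25.
Total interest = total paid − principal = €742.25 − €520.00 = €222.25.

€222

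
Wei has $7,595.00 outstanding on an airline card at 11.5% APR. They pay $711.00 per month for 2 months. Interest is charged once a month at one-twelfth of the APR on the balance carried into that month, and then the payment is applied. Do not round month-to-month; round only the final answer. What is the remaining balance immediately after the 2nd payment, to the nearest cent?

$6,312.45

Monthly rate r = 11.5%/12 = 0.958333% = 0.00958333.
Each month: B ← B·(1+r) − $711.00.
Month 1: interest $72.79; balance after payment $6,956.79.
Month 2: interest $66.67; balance after payment $6,312.45.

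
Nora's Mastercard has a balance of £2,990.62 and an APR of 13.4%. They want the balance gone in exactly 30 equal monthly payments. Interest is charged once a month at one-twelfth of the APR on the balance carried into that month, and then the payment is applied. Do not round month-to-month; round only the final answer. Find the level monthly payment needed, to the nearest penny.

Monthly rate r = 13.4%/12 = 1.11667% = 0.0111667.
Level-payment amortization: P = B₀·r / (1 − (1+r)^(−n)) = 2990.62·0.0111667 / (1 − 1.01117^(−30)).
Denominator 1 − (1+r)^(−30) = 0.283332578.
P = 33.3953 / 0.283332578 ≈ 117.87.

£117.87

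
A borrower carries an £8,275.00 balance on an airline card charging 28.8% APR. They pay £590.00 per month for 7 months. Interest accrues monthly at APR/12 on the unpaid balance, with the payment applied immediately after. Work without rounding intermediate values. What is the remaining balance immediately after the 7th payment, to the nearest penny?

£5,329.85

Monthly rate r = 28.8%/12 = 2.4% = 0.024.
Each month: B ← B·(1+r) − £590.00.
Month 1: interest £198.60; balance after payment £7,883.60.
Month 2: interest £189.21; balance after payment £7,482.81.
Month 3: interest £179.59; balance after payment £7,072.39.
Month 4: interest £169.74; balance after payment £6,652.13.
Month 5: interest £159.65; balance after payment £6,221.78.
Month 6: interest £149.32; balance after payment £5,781.11.
Month 7: interest £138.75; balance after payment £5,329.85.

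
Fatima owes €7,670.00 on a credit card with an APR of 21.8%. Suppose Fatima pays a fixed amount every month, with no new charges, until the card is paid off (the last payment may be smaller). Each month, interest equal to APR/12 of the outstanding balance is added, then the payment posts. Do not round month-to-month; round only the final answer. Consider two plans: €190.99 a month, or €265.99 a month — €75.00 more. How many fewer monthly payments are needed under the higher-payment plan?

31 fewer payments

Monthly rate r = 21.8%/12 = 1.81667% = 0.0181667.
At €190.99/mo: n = ⌈−ln(1 − rB₀/P)/ln(1+r)⌉ = 73 payments (last €121.73); total interest = total paid − €7,670.00 = €6,203.01.
At €265.99/mo: 42 payments (last €57.57); total interest €3,293.16.
Payments saved = 73 − 42 = 31.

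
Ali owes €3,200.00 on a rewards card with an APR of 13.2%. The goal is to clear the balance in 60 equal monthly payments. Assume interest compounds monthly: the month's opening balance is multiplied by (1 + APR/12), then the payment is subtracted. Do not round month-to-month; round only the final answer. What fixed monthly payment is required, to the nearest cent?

€73.14

Monthly rate r = 13.2%/12 = 1.1% = 0.011.
Level-payment amortization: P = B₀·r / (1 − (1+r)^(−n)) = 3200.00·0.011 / (1 − 1.011^(−60)).
Denominator 1 − (1+r)^(−60) = 0.481282781.
P = 35.2 / 0.481282781 ≈ 73.14.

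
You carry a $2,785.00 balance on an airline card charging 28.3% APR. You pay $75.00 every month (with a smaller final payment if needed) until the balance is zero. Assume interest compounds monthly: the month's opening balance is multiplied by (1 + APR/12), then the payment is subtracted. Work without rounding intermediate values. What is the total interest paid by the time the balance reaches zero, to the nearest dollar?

Monthly rate r = 28.3%/12 = 2.35833% = 0.0235833.
Payoff takes n = ⌈−ln(1 − rB₀/P)/ln(1+r)⌉ = ⌈89.460⌉ = 90 payments; the last is $34.75.
Total paid = 89·$75.00 + $34.75 = $6,709.75.
Total interest = total paid − principal = $6,709.75 − $2,785.00 = $3,924.75.

$3,925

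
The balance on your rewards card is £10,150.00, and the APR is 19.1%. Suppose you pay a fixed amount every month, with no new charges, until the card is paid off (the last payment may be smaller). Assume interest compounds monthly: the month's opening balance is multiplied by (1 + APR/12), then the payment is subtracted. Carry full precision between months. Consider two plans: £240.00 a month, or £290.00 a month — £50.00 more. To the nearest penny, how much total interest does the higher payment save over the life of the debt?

£2,039.26

Monthly rate r = 19.1%/12 = 1.59167% = 0.0159167.
At £240.00/mo: n = ⌈−ln(1 − rB₀/P)/ln(1+r)⌉ = 71 payments (last £195.40); total interest = total paid − £10,150.00 = £6,845.40.
At £290.00/mo: 52 payments (last £166.14); total interest £4,806.14.
Interest saved = £6,845.40 − £4,806.14 = £2,039.26.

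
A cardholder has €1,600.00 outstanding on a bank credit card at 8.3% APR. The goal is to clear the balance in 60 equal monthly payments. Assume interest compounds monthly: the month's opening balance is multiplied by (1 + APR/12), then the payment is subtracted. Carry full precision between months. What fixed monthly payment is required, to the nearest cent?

Monthly rate r = 8.3%/12 = 0.691667% = 0.00691667.
Level-payment amortization: P = B₀·r / (1 − (1+r)^(−n)) = 1600.00·0.00691667 / (1 − 1.00692^(−60)).
Denominator 1 − (1+r)^(−60) = 0.338715667.
P = 11.0667 / 0.338715667 ≈ 32.67.

€32.67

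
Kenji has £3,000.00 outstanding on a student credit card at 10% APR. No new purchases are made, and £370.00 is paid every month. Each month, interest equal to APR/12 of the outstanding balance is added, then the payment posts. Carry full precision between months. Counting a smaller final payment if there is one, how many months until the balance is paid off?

9 months

Monthly rate r = 10%/12 = 0.833333% = 0.00833333.
Recurrence: B ← B·(1+r) − £370.00.
Month 1: interest £25.00; balance after payment £2,655.00.
Month 2: interest £22.12; balance after payment £2,307.12.
Closed form: n = −ln(1 − rB₀/P)/ln(1+r) = −ln(0.93243)/ln(1.00833) ≈ 8.430, so the balance reaches zero during payment 9.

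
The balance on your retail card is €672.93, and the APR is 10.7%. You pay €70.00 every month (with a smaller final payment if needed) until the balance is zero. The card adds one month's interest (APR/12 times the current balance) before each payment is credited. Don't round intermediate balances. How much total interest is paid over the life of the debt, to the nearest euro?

€34

Monthly rate r = 10.7%/12 = 0.891667% = 0.00891667.
Payoff takes n = ⌈−ln(1 − rB₀/P)/ln(1+r)⌉ = ⌈10.095⌉ = 11 payments; the last is €6.69.
Total paid = 10·€70.00 + €6.69 = €706.69.
Total interest = total paid − principal = €706.69 − €672.93 = €33.76.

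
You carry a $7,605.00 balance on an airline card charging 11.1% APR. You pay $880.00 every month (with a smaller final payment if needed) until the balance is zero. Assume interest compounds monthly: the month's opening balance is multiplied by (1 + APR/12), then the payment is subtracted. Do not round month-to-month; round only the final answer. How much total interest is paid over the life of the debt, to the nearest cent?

Monthly rate r = 11.1%/12 = 0.925% = 0.00925.
Payoff takes n = ⌈−ln(1 − rB₀/P)/ln(1+r)⌉ = ⌈9.049⌉ = 10 payments; the last is $42.99.
Total paid = 9·$880.00 + $42.99 = $7,962.99.
Total interest = total paid − principal = $7,962.99 − $7,605.00 = $357.99.

$357.99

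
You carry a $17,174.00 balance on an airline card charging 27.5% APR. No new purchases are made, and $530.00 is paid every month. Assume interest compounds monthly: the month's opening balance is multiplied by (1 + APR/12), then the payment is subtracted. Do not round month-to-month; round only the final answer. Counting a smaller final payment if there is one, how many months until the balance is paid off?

60 payments

Monthly rate r = 27.5%/12 = 2.29167% = 0.0229167.
Recurrence: B ← B·(1+r) − $530.00.
Month 1: interest $393.57; balance after payment $17,037.57.
Month 2: interest $390.44; balance after payment $16,898.02.
Closed form: n = −ln(1 − rB₀/P)/ln(1+r) = −ln(0.25741)/ln(1.02292) ≈ 59.894, so the balance reaches zero during payment 60.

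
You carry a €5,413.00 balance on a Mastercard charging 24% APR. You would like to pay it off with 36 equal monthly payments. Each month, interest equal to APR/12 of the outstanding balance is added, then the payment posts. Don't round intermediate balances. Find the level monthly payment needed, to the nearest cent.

Monthly rate r = 24%/12 = 2% = 0.02.
Level-payment amortization: P = B₀·r / (1 − (1+r)^(−n)) = 5413.00·0.02 / (1 − 1.02^(−36)).
Denominator 1 − (1+r)^(−36) = 0.50977685.
P = 108.26 / 0.50977685 ≈ 212.37.

€212.37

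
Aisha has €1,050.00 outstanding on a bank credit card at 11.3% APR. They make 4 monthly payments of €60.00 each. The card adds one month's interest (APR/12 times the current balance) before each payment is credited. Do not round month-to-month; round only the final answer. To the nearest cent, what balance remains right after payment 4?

Monthly rate r = 11.3%/12 = 0.941667% = 0.00941667.
Each month: B ← B·(1+r) − €60.00.
Month 1: interest €9.89; balance after payment €999.89.
Month 2: interest €9.42; balance after payment €949.30.
Month 3: interest €8.94; balance after payment €898.24.
Month 4: interest €8.46; balance after payment €846.70.

€846.70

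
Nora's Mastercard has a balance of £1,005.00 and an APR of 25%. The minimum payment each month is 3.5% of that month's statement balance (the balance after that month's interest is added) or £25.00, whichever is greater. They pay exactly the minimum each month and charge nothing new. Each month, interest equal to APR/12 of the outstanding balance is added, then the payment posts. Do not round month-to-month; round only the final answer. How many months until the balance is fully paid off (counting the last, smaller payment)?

67 months

Monthly rate r = 25%/12 = 2.08333% = 0.0208333.
While 3.5% of the post-interest balance exceeds £25.00, each month B ← (B·(1+r))·(1 − 0.035), i.e. B shrinks by the factor (1+r)·0.965 = 0.9851.
This holds for months 1–25. Entering month 26 the balance is £690.59; 3.5% of the post-interest balance is now below £25.00, so the flat £25.00 minimum applies from here.
From month 26 a fixed £25.00 at rate r clears £690.59 in 42 more payments. Total: 25 + 42 = 67 months.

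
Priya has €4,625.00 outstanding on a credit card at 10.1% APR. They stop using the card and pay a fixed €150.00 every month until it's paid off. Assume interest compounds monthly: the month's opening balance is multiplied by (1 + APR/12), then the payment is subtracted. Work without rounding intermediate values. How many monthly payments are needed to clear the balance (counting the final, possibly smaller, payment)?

36 payments

Monthly rate r = 10.1%/12 = 0.841667% = 0.00841667.
Recurrence: B ← B·(1+r) − €150.00.
Month 1: interest €38.93; balance after payment €4,513.93.
Month 2: interest €37.99; balance after payment €4,401.92.
Closed form: n = −ln(1 − rB₀/P)/ln(1+r) = −ln(0.74049)/ln(1.00842) ≈ 35.847, so the balance reaches zero during payment 36.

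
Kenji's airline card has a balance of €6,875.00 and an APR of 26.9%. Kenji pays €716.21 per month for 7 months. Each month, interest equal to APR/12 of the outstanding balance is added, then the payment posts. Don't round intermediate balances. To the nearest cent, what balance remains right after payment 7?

Monthly rate r = 26.9%/12 = 2.24167% = 0.0224167.
Each month: B ← B·(1+r) − €716.21.
Month 1: interest €154.11; balance after payment €6,312.90.
Month 2: interest €141.51; balance after payment €5,738.21.
Month 3: interest €128.63; balance after payment €5,150.63.
Month 4: interest €115.46; balance after payment €4,549.88.
Month 5: interest €101.99; balance after payment €3,935.66.
Month 6: interest €88.22; balance after payment €3,307.68.
Month 7: interest €74.15; balance after payment €2,665.62.

€2,665.62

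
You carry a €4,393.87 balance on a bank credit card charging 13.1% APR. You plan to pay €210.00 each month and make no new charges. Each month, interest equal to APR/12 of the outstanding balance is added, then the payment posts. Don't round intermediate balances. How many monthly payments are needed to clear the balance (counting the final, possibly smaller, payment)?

24 months

Monthly rate r = 13.1%/12 = 1.09167% = 0.0109167.
Recurrence: B ← B·(1+r) − €210.00.
Month 1: interest €47.97; balance after payment €4,231.84.
Month 2: interest €46.20; balance after payment €4,068.03.
Closed form: n = −ln(1 − rB₀/P)/ln(1+r) = −ln(0.77159)/ln(1.01092) ≈ 23.882, so the balance reaches zero during payment 24.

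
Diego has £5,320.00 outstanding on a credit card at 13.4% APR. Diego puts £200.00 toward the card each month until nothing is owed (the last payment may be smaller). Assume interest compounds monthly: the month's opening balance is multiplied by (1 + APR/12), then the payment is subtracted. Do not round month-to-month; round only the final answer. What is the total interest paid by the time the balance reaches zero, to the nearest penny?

£1,027.86

Monthly rate r = 13.4%/12 = 1.11667% = 0.0111667.
Payoff takes n = ⌈−ln(1 − rB₀/P)/ln(1+r)⌉ = ⌈31.738⌉ = 32 payments; the last is £147.86.
Total paid = 31·£200.00 + £147.86 = £6,347.86.
Total interest = total paid − principal = £6,347.86 − £5,320.00 = £1,027.86.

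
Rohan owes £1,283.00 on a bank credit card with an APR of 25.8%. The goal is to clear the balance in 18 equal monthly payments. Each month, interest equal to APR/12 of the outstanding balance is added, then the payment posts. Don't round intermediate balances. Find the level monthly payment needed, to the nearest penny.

£86.71

Monthly rate r = 25.8%/12 = 2.15% = 0.0215.
Level-payment amortization: P = B₀·r / (1 − (1+r)^(−n)) = 1283.00·0.0215 / (1 − 1.0215^(−18)).
Denominator 1 − (1+r)^(−18) = 0.318117849.
P = 27.5845 / 0.318117849 ≈ 86.71.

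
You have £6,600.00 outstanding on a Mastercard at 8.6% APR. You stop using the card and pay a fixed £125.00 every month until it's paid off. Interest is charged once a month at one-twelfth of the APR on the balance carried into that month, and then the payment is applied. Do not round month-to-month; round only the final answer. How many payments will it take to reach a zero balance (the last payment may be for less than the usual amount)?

Monthly rate r = 8.6%/12 = 0.716667% = 0.00716667.
Recurrence: B ← B·(1+r) − £125.00.
Month 1: interest £47.30; balance after payment £6,522.30.
Month 2: interest £46.74; balance after payment £6,444.04.
Closed form: n = −ln(1 − rB₀/P)/ln(1+r) = −ln(0.6216)/ln(1.00717) ≈ 66.580, so the balance reaches zero during payment 67.

67 months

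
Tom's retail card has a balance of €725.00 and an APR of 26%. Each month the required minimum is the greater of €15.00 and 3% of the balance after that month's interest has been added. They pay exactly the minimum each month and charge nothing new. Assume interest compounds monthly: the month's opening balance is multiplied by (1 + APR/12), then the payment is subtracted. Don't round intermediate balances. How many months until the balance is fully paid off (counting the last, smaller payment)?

Monthly rate r = 26%/12 = 2.16667% = 0.0216667.
While 3% of the post-interest balance exceeds €15.00, each month B ← (B·(1+r))·(1 − 0.03), i.e. B shrinks by the factor (1+r)·0.97 = 0.99102.
This holds for months 1–44. Entering month 45 the balance is €487.42; 3% of the post-interest balance is now below €15.00, so the flat €15.00 minimum applies from here.
From month 45 a fixed €15.00 at rate r clears €487.42 in 57 more payments. Total: 44 + 57 = 101 months.

101 months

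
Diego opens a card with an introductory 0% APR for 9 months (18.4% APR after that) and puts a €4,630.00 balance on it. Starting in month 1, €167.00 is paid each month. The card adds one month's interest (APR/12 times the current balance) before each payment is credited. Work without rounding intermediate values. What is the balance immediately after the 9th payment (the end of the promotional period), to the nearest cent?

Promo months 1–9 at r₀ = 0%/12 = 0; months 10+ at r₁ = 18.4%/12 = 0.0153333.
After month 9 (no interest yet): B = €4,630.00 − 9·€167.00 = €3,127.00.

€3,127.00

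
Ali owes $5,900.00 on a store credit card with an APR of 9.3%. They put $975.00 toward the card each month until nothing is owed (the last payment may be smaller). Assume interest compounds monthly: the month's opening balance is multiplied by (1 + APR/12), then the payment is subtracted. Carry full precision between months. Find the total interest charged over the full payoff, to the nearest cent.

$166.87

Monthly rate r = 9.3%/12 = 0.775% = 0.00775.
Payoff takes n = ⌈−ln(1 − rB₀/P)/ln(1+r)⌉ = ⌈6.222⌉ = 7 payments; the last is $216.87.
Total paid = 6·$975.00 + $216.87 = $6,066.87.
Total interest = total paid − principal = $6,066.87 − $5,900.00 = $166.87.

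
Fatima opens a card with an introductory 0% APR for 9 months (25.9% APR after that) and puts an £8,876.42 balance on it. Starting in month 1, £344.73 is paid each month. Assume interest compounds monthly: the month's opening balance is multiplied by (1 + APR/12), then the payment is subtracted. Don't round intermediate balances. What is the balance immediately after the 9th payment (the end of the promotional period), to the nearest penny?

Promo months 1–9 at r₀ = 0%/12 = 0; months 10+ at r₁ = 25.9%/12 = 0.0215833.
After month 9 (no interest yet): B = £8,876.42 − 9·£344.73 = £5,773.85.

£5,773.85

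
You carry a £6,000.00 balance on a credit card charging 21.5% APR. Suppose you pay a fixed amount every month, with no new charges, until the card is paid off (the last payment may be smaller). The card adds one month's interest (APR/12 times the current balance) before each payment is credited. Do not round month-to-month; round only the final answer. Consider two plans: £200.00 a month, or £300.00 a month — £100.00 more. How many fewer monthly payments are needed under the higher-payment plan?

Monthly rate r = 21.5%/12 = 1.79167% = 0.0179167.
At £200.00/mo: n = ⌈−ln(1 − rB₀/P)/ln(1+r)⌉ = 44 payments (last £85.04); total interest = total paid − £6,000.00 = £2,685.04.
At £300.00/mo: 25 payments (last £295.56); total interest £1,495.56.
Payments saved = 44 − 25 = 19.

19 fewer payments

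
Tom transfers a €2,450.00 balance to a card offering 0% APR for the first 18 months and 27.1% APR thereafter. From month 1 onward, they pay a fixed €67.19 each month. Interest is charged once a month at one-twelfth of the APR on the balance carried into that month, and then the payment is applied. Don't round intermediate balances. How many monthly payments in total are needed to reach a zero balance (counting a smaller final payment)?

Promo months 1–18 at r₀ = 0%/12 = 0; months 19+ at r₁ = 27.1%/12 = 0.0225833.
After month 18 (no interest yet): B = €2,450.00 − 18·€67.19 = €1,240.58.
Then at r₁ with €67.19/mo: n₂ = −ln(1 − r₁·B/P)/ln(1+r₁) ≈ 24.16 → 25 more payments.

43 months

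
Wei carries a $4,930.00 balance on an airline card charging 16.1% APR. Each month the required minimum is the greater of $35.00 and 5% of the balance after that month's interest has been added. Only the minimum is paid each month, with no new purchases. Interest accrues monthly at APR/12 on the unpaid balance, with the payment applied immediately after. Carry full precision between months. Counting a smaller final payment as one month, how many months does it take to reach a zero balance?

75 months

Monthly rate r = 16.1%/12 = 1.34167% = 0.0134167.
While 5% of the post-interest balance exceeds $35.00, each month B ← (B·(1+r))·(1 − 0.05), i.e. B shrinks by the factor (1+r)·0.95 = 0.96275.
This holds for months 1–52. Entering month 53 the balance is $684.62; 5% of the post-interest balance is now below $35.00, so the flat $35.00 minimum applies from here.
From month 53 a fixed $35.00 at rate r clears $684.62 in 23 more payments. Total: 52 + 23 = 75 months.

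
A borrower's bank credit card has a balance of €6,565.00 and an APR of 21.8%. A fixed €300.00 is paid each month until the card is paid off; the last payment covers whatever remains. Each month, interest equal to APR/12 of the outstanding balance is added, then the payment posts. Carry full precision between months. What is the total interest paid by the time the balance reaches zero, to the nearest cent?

Monthly rate r = 21.8%/12 = 1.81667% = 0.0181667.
Payoff takes n = ⌈−ln(1 − rB₀/P)/ln(1+r)⌉ = ⌈28.147⌉ = 29 payments; the last is €44.41.
Total paid = 28·€300.00 + €44.41 = €8,444.41.
Total interest = total paid − principal = €8,444.41 − €6,565.00 = €1,879.41.

€1,879.41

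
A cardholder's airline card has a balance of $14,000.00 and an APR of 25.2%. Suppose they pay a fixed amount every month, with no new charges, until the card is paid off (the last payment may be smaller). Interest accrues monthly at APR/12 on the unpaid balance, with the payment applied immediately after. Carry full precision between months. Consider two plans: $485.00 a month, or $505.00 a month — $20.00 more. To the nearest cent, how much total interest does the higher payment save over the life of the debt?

$541.76

Monthly rate r = 25.2%/12 = 2.1% = 0.021.
At $485.00/mo: n = ⌈−ln(1 − rB₀/P)/ln(1+r)⌉ = 45 payments (last $407.76); total interest = total paid − $14,000.00 = $7,747.76.
At $505.00/mo: 42 payments (last $501.00); total interest $7,206.00.
Interest saved = $7,747.76 − $7,206.00 = $541.76.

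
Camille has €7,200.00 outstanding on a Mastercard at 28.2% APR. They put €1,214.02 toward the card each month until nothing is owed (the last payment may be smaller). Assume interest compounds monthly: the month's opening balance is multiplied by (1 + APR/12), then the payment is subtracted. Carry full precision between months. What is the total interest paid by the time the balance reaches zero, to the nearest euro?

Monthly rate r = 28.2%/12 = 2.35% = 0.0235.
Payoff takes n = ⌈−ln(1 − rB₀/P)/ln(1+r)⌉ = ⌈6.462⌉ = 7 payments; the last is €563.98.
Total paid = 6·€1,214.02 + €563.98 = €7,848.10.
Total interest = total paid − principal = €7,848.10 − €7,200.00 = €648.10.

€648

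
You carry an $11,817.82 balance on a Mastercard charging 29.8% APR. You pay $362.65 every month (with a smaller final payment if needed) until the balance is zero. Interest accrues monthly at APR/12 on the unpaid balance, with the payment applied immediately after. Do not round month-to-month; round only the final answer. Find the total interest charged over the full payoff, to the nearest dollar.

$12,677

Monthly rate r = 29.8%/12 = 2.48333% = 0.0248333.
Payoff takes n = ⌈−ln(1 − rB₀/P)/ln(1+r)⌉ = ⌈67.542⌉ = 68 payments; the last is $197.75.
Total paid = 67·$362.65 + $197.75 = $24,495.30.
Total interest = total paid − principal = $24,495.30 − $11,817.82 = $12,677.48.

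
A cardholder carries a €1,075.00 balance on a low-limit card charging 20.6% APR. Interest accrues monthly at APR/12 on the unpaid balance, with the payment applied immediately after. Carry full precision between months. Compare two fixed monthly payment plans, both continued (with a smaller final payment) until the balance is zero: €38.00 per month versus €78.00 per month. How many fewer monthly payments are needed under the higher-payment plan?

Monthly rate r = 20.6%/12 = 1.71667% = 0.0171667.
At €38.00/mo: n = ⌈−ln(1 − rB₀/P)/ln(1+r)⌉ = 40 payments (last €2.26); total interest = total paid − €1,075.00 = €409.26.
At €78.00/mo: 16 payments (last €67.20); total interest €162.20.
Payments saved = 40 − 16 = 24.

24 fewer payments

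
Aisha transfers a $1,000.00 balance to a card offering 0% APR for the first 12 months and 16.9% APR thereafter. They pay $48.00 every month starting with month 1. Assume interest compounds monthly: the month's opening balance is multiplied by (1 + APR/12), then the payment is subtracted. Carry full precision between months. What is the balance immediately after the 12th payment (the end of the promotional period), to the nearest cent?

Promo months 1–12 at r₀ = 0%/12 = 0; months 13+ at r₁ = 16.9%/12 = 0.0140833.
After month 12 (no interest yet): B = $1,000.00 − 12·$48.00 = $424.00.

$424.00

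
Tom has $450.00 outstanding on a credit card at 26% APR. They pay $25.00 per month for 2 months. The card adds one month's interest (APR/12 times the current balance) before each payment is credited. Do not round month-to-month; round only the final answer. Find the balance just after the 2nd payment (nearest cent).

Monthly rate r = 26%/12 = 2.16667% = 0.0216667.
Each month: B ← B·(1+r) − $25.00.
Month 1: interest $9.75; balance after payment $434.75.
Month 2: interest $9.42; balance after payment $419.17.

$419.17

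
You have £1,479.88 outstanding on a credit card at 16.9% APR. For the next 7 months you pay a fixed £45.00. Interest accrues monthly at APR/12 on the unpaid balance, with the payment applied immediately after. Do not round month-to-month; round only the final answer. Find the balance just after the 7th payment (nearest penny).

£1,303.46

Monthly rate r = 16.9%/12 = 1.40833% = 0.0140833.
Each month: B ← B·(1+r) − £45.00.
Month 1: interest £20.84; balance after payment £1,455.72.
Month 2: interest £20.50; balance after payment £1,431.22.
Month 3: interest £20.16; balance after payment £1,406.38.
Month 4: interest £19.81; balance after payment £1,381.19.
Month 5: interest £19.45; balance after payment £1,355.64.
Month 6: interest £19.09; balance after payment £1,329.73.
Month 7: interest £18.73; balance after payment £1,303.46.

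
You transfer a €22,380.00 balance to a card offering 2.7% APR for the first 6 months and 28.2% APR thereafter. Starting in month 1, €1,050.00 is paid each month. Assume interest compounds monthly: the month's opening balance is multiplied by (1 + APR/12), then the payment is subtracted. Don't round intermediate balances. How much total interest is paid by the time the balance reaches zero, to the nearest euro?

Promo months 1–6 at r₀ = 2.7%/12 = 0.00225; months 7+ at r₁ = 28.2%/12 = 0.0235.
After month 6: iterate B ← B·(1+r₀) − €1,050.00 for 6 months → €16,348.29.
Then at r₁ with €1,050.00/mo: n₂ = −ln(1 − r₁·B/P)/ln(1+r₁) ≈ 19.61 → 20 more payments.
Total paid = 25·€1,050.00 + €644.74 = €26,894.74; interest = €26,894.74 − €22,380.00 = €4,514.74.

€4,515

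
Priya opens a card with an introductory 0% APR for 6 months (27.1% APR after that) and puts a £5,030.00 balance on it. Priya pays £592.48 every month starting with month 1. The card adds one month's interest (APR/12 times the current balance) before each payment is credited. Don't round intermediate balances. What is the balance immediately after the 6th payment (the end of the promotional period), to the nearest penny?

£1,475.12

Promo months 1–6 at r₀ = 0%/12 = 0; months 7+ at r₁ = 27.1%/12 = 0.0225833.
After month 6 (no interest yet): B = £5,030.00 − 6·£592.48 = £1,475.12.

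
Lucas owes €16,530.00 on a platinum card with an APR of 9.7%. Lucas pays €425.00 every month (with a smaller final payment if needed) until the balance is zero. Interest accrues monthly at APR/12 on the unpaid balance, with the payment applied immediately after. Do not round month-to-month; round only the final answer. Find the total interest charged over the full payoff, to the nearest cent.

€3,395.71

Monthly rate r = 9.7%/12 = 0.808333% = 0.00808333.
Payoff takes n = ⌈−ln(1 − rB₀/P)/ln(1+r)⌉ = ⌈46.884⌉ = 47 payments; the last is €375.71.
Total paid = 46·€425.00 + €375.71 = €19,925.71.
Total interest = total paid − principal = €19,925.71 − €16,530.00 = €3,395.71.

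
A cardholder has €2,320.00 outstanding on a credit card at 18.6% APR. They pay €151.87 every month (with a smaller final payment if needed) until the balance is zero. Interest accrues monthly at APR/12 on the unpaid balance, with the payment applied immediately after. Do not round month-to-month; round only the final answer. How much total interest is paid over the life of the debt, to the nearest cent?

€348.30

Monthly rate r = 18.6%/12 = 1.55% = 0.0155.
Payoff takes n = ⌈−ln(1 − rB₀/P)/ln(1+r)⌉ = ⌈17.568⌉ = 18 payments; the last is €86.51.
Total paid = 17·€151.87 + €86.51 = €2,668.30.
Total interest = total paid − principal = €2,668.30 − €2,320.00 = €348.30.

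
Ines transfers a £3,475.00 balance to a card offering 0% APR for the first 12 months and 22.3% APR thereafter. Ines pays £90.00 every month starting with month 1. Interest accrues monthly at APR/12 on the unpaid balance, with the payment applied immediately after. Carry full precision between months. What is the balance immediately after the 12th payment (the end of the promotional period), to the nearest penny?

£2,395.00

Promo months 1–12 at r₀ = 0%/12 = 0; months 13+ at r₁ = 22.3%/12 = 0.0185833.
After month 12 (no interest yet): B = £3,475.00 − 12·£90.00 = £2,395.00.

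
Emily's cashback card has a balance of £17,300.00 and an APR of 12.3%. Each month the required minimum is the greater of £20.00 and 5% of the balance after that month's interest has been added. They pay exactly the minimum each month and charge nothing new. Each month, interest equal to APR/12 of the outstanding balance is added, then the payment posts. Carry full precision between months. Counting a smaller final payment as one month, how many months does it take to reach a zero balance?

Monthly rate r = 12.3%/12 = 1.025% = 0.01025.
While 5% of the post-interest balance exceeds £20.00, each month B ← (B·(1+r))·(1 − 0.05), i.e. B shrinks by the factor (1+r)·0.95 = 0.95974.
This holds for months 1–92. Entering month 93 the balance is £394.52; 5% of the post-interest balance is now below £20.00, so the flat £20.00 minimum applies from here.
From month 93 a fixed £20.00 at rate r clears £394.52 in 23 more payments. Total: 92 + 23 = 115 months.

115 months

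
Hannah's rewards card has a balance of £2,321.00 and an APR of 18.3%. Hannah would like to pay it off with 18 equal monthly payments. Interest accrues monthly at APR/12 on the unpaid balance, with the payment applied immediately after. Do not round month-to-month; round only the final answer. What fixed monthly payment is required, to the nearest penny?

£148.43

Monthly rate r = 18.3%/12 = 1.525% = 0.01525.
Level-payment amortization: P = B₀·r / (1 − (1+r)^(−n)) = 2321.00·0.01525 / (1 − 1.01525^(−18)).
Denominator 1 − (1+r)^(−18) = 0.238471725.
P = 35.3953 / 0.238471725 ≈ 148.43.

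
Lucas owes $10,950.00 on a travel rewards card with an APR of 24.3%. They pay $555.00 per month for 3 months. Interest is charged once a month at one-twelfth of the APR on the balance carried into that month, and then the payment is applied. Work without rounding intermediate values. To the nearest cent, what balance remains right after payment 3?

$9,929.83

Monthly rate r = 24.3%/12 = 2.025% = 0.02025.
Each month: B ← B·(1+r) − $555.00.
Month 1: interest $221.74; balance after payment $10,616.74.
Month 2: interest $214.99; balance after payment $10,276.73.
Month 3: interest $208.10; balance after payment $9,929.83.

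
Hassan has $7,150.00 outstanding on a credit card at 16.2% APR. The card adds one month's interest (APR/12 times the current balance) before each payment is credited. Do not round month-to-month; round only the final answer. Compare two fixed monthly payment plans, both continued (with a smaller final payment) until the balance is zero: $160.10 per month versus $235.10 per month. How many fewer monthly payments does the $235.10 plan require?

29 fewer payments

Monthly rate r = 16.2%/12 = 1.35% = 0.0135.
At $160.10/mo: n = ⌈−ln(1 − rB₀/P)/ln(1+r)⌉ = 69 payments (last $140.04); total interest = total paid − $7,150.00 = $3,876.84.
At $235.10/mo: 40 payments (last $98.94); total interest $2,117.84.
Payments saved = 69 − 40 = 29.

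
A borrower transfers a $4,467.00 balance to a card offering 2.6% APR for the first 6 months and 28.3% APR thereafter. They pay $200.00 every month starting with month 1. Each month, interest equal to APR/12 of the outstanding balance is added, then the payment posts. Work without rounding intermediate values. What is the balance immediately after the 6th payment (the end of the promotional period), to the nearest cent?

Promo months 1–6 at r₀ = 2.6%/12 = 0.00216667; months 7+ at r₁ = 28.3%/12 = 0.0235833.
After month 6: iterate B ← B·(1+r₀) − $200.00 for 6 months → $3,318.87.

$3,318.87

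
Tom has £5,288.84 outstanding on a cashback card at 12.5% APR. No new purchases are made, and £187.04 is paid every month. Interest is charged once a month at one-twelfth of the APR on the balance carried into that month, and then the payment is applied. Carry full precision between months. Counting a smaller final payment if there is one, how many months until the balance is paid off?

34 months

Monthly rate r = 12.5%/12 = 1.04167% = 0.0104167.
Recurrence: B ← B·(1+r) − £187.04.
Month 1: interest £55.09; balance after payment £5,156.89.
Month 2: interest £53.72; balance after payment £5,023.57.
Closed form: n = −ln(1 − rB₀/P)/ln(1+r) = −ln(0.70545)/ln(1.01042) ≈ 33.670, so the balance reaches zero during payment 34.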